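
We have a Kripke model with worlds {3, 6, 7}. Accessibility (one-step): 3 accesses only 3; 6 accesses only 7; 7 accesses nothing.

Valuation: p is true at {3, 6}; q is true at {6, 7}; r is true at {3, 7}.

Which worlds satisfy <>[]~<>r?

3: successors {3}; []~<>r there: 3:F. ✗
6: successors {7}; []~<>r there: 7:T. ✓
7: no successors, so <>[]~<>r fails. ✗

{6}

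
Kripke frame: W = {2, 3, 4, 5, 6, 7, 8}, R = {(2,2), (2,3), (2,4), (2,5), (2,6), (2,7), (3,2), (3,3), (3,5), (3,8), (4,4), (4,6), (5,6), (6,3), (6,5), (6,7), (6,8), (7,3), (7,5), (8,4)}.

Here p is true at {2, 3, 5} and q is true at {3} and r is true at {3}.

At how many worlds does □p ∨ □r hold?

2: □p is F, □r is F. ✗
3: □p is F, □r is F. ✗
4: □p is F, □r is F. ✗
5: □p is F, □r is F. ✗
6: □p is F, □r is F. ✗
7: □p is T, □r is F. ✓
8: □p is F, □r is F. ✗
Satisfying worlds: {7}.

1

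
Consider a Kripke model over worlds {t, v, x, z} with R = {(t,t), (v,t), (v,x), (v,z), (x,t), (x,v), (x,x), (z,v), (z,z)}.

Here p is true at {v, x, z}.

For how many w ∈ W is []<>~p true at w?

t: successors {t}; <>~p there: t:T. ✓
v: successors {t, x, z}; <>~p there: t:T, x:T, z:F. ✗
x: successors {t, v, x}; <>~p there: t:T, v:T, x:T. ✓
z: successors {v, z}; <>~p there: v:T, z:F. ✗
Satisfying worlds: {t, x}.

2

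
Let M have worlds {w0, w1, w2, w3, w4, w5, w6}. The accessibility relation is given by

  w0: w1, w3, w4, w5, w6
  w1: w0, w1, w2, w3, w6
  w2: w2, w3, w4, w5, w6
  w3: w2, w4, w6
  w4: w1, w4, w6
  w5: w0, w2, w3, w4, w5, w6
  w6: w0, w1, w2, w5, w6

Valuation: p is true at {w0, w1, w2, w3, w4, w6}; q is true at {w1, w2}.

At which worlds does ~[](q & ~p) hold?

w0: [](q & ~p) is F. ✓
w1: [](q & ~p) is F. ✓
w2: [](q & ~p) is F. ✓
w3: [](q & ~p) is F. ✓
w4: [](q & ~p) is F. ✓
w5: [](q & ~p) is F. ✓
w6: [](q & ~p) is F. ✓

{w0, w1, w2, w3, w4, w5, w6}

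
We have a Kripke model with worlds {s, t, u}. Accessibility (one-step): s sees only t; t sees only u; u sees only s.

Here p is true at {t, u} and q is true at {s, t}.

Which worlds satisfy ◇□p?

{s, u}

s: successors {t}; □p there: t:T. ✓
t: successors {u}; □p there: u:F. ✗
u: successors {s}; □p there: s:T. ✓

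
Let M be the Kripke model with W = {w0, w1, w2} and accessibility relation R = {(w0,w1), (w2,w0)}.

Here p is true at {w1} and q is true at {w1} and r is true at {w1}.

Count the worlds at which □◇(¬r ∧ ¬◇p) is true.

1

w0: successors {w1}; ◇(¬r ∧ ¬◇p) there: w1:F. ✗
w1: no successors, so □◇(¬r ∧ ¬◇p) holds vacuously. ✓
w2: successors {w0}; ◇(¬r ∧ ¬◇p) there: w0:F. ✗
Satisfying worlds: {w1}.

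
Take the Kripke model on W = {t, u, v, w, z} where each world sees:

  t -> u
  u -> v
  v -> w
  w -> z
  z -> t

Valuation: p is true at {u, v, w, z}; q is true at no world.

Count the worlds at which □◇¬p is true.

1

t: successors {u}; ◇¬p there: u:F. ✗
u: successors {v}; ◇¬p there: v:F. ✗
v: successors {w}; ◇¬p there: w:F. ✗
w: successors {z}; ◇¬p there: z:T. ✓
z: successors {t}; ◇¬p there: t:F. ✗
Satisfying worlds: {w}.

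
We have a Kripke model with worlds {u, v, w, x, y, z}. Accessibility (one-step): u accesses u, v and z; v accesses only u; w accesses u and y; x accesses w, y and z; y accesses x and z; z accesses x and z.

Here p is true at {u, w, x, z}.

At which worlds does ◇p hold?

u: successors {u, v, z}; p there: u:T, v:F, z:T. ✓
v: successors {u}; p there: u:T. ✓
w: successors {u, y}; p there: u:T, y:F. ✓
x: successors {w, y, z}; p there: w:T, y:F, z:T. ✓
y: successors {x, z}; p there: x:T, z:T. ✓
z: successors {x, z}; p there: x:T, z:T. ✓

{u, v, w, x, y, z}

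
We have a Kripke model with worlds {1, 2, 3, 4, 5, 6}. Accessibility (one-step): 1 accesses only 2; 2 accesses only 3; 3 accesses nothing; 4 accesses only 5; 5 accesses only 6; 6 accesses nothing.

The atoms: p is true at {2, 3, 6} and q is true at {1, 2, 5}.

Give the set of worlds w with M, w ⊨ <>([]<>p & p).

1: successors {2}; []<>p & p there: 2:F. ✗
2: successors {3}; []<>p & p there: 3:T. ✓
3: no successors, so <>([]<>p & p) fails. ✗
4: successors {5}; []<>p & p there: 5:F. ✗
5: successors {6}; []<>p & p there: 6:T. ✓
6: no successors, so <>([]<>p & p) fails. ✗

{2, 5}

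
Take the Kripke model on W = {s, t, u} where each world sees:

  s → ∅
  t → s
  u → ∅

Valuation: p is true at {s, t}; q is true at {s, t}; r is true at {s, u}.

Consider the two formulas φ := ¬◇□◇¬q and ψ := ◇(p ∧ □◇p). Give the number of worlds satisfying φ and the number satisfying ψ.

For ¬◇□◇¬q:
s: ◇□◇¬q is F. ✓
t: ◇□◇¬q is T. ✗
u: ◇□◇¬q is F. ✓
— 2 worlds.
For ◇(p ∧ □◇p):
s: no successors, so ◇(p ∧ □◇p) fails. ✗
t: successors {s}; p ∧ □◇p there: s:T. ✓
u: no successors, so ◇(p ∧ □◇p) fails. ✗
— 1 world.

2 and 1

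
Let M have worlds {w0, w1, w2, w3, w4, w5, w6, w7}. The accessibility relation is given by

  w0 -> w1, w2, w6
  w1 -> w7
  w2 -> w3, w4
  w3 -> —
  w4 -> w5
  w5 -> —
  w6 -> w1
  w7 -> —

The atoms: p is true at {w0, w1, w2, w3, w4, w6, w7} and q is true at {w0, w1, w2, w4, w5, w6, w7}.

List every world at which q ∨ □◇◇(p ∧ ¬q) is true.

{w0, w1, w2, w3, w4, w5, w6, w7}

w0: q is T, □◇◇(p ∧ ¬q) is F. ✓
w1: q is T, □◇◇(p ∧ ¬q) is F. ✓
w2: q is T, □◇◇(p ∧ ¬q) is F. ✓
w3: q is F, □◇◇(p ∧ ¬q) is T. ✓
w4: q is T, □◇◇(p ∧ ¬q) is F. ✓
w5: q is T, □◇◇(p ∧ ¬q) is T. ✓
w6: q is T, □◇◇(p ∧ ¬q) is F. ✓
w7: q is T, □◇◇(p ∧ ¬q) is T. ✓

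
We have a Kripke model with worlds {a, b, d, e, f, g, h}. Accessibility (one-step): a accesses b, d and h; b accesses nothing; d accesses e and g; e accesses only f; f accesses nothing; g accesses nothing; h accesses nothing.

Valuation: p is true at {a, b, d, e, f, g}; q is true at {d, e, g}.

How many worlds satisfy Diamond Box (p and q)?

a: successors {b, d, h}; Box (p and q) there: b:T, d:T, h:T. ✓
b: no successors, so Diamond Box (p and q) fails. ✗
d: successors {e, g}; Box (p and q) there: e:F, g:T. ✓
e: successors {f}; Box (p and q) there: f:T. ✓
f: no successors, so Diamond Box (p and q) fails. ✗
g: no successors, so Diamond Box (p and q) fails. ✗
h: no successors, so Diamond Box (p and q) fails. ✗
Satisfying worlds: {a, d, e}.

3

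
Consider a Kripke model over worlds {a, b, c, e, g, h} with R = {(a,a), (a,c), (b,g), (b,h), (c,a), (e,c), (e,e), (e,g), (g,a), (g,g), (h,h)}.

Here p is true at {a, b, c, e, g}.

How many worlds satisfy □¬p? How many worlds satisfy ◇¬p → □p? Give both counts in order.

For □¬p:
a: successors {a, c}; ¬p there: a:F, c:F. ✗
b: successors {g, h}; ¬p there: g:F, h:T. ✗
c: successors {a}; ¬p there: a:F. ✗
e: successors {c, e, g}; ¬p there: c:F, e:F, g:F. ✗
g: successors {a, g}; ¬p there: a:F, g:F. ✗
h: successors {h}; ¬p there: h:T. ✓
— 1 world.
For ◇¬p → □p:
a: ◇¬p is F, □p is T. ✓
b: ◇¬p is T, □p is F. ✗
c: ◇¬p is F, □p is T. ✓
e: ◇¬p is F, □p is T. ✓
g: ◇¬p is F, □p is T. ✓
h: ◇¬p is T, □p is F. ✗
— 4 worlds.

1 and 4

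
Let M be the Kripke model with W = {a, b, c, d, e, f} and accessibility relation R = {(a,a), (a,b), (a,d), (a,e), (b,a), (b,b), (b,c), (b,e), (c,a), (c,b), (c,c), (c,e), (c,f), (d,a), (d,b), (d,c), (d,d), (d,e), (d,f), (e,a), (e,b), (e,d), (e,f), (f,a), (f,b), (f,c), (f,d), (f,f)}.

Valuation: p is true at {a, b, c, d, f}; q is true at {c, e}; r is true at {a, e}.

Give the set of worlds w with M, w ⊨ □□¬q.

a: successors {a, b, d, e}; □¬q there: a:F, b:F, d:F, e:T. ✗
b: successors {a, b, c, e}; □¬q there: a:F, b:F, c:F, e:T. ✗
c: successors {a, b, c, e, f}; □¬q there: a:F, b:F, c:F, e:T, f:F. ✗
d: successors {a, b, c, d, e, f}; □¬q there: a:F, b:F, c:F, d:F, e:T, f:F. ✗
e: successors {a, b, d, f}; □¬q there: a:F, b:F, d:F, f:F. ✗
f: successors {a, b, c, d, f}; □¬q there: a:F, b:F, c:F, d:F, f:F. ✗

∅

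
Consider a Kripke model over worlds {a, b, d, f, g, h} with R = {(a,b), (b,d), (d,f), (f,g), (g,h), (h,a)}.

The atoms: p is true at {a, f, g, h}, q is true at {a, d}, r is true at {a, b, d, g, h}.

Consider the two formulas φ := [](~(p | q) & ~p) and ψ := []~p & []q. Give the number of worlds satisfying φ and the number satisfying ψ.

1 and 1

For [](~(p | q) & ~p):
a: successors {b}; ~(p | q) & ~p there: b:T. ✓
b: successors {d}; ~(p | q) & ~p there: d:F. ✗
d: successors {f}; ~(p | q) & ~p there: f:F. ✗
f: successors {g}; ~(p | q) & ~p there: g:F. ✗
g: successors {h}; ~(p | q) & ~p there: h:F. ✗
h: successors {a}; ~(p | q) & ~p there: a:F. ✗
— 1 world.
For []~p & []q:
a: []~p is T, []q is F. ✗
b: []~p is T, []q is T. ✓
d: []~p is F, []q is F. ✗
f: []~p is F, []q is F. ✗
g: []~p is F, []q is F. ✗
h: []~p is F, []q is T. ✗
— 1 world.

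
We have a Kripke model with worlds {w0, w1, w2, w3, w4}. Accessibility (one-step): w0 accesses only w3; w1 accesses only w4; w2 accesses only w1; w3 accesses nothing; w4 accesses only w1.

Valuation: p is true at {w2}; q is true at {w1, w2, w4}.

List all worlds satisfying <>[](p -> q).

w0: successors {w3}; [](p -> q) there: w3:T. ✓
w1: successors {w4}; [](p -> q) there: w4:T. ✓
w2: successors {w1}; [](p -> q) there: w1:T. ✓
w3: no successors, so <>[](p -> q) fails. ✗
w4: successors {w1}; [](p -> q) there: w1:T. ✓

{w0, w1, w2, w4}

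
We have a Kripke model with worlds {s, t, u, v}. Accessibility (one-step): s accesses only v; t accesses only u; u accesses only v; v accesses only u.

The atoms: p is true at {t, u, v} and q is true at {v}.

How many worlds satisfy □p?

4

s: successors {v}; p there: v:T. ✓
t: successors {u}; p there: u:T. ✓
u: successors {v}; p there: v:T. ✓
v: successors {u}; p there: u:T. ✓
Satisfying worlds: {s, t, u, v}.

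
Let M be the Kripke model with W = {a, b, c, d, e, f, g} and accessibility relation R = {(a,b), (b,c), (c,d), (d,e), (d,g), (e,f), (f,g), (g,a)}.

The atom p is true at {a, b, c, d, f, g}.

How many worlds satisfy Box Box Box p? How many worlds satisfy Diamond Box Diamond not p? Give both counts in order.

6 and 1

For Box Box Box p:
a: successors {b}; Box Box p there: b:T. ✓
b: successors {c}; Box Box p there: c:F. ✗
c: successors {d}; Box Box p there: d:T. ✓
d: successors {e, g}; Box Box p there: e:T, g:T. ✓
e: successors {f}; Box Box p there: f:T. ✓
f: successors {g}; Box Box p there: g:T. ✓
g: successors {a}; Box Box p there: a:T. ✓
— 6 worlds.
For Diamond Box Diamond not p:
a: successors {b}; Box Diamond not p there: b:F. ✗
b: successors {c}; Box Diamond not p there: c:T. ✓
c: successors {d}; Box Diamond not p there: d:F. ✗
d: successors {e, g}; Box Diamond not p there: e:F, g:F. ✗
e: successors {f}; Box Diamond not p there: f:F. ✗
f: successors {g}; Box Diamond not p there: g:F. ✗
g: successors {a}; Box Diamond not p there: a:F. ✗
— 1 world.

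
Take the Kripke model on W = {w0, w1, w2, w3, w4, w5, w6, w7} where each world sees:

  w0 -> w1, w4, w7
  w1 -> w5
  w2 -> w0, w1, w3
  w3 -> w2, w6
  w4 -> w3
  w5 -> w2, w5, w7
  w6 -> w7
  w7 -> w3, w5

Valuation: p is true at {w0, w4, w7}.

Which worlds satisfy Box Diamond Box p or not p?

w0: Box Diamond Box p is F, not p is F. ✗
w1: Box Diamond Box p is F, not p is T. ✓
w2: Box Diamond Box p is F, not p is T. ✓
w3: Box Diamond Box p is F, not p is T. ✓
w4: Box Diamond Box p is T, not p is F. ✓
w5: Box Diamond Box p is F, not p is T. ✓
w6: Box Diamond Box p is F, not p is T. ✓
w7: Box Diamond Box p is F, not p is F. ✗

{w1, w2, w3, w4, w5, w6}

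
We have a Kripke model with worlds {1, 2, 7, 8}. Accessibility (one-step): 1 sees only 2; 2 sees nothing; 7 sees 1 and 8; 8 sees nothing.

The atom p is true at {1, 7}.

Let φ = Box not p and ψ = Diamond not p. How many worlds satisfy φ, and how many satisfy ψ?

For Box not p:
1: successors {2}; not p there: 2:T. ✓
2: no successors, so Box not p holds vacuously. ✓
7: successors {1, 8}; not p there: 1:F, 8:T. ✗
8: no successors, so Box not p holds vacuously. ✓
— 3 worlds.
For Diamond not p:
1: successors {2}; not p there: 2:T. ✓
2: no successors, so Diamond not p fails. ✗
7: successors {1, 8}; not p there: 1:F, 8:T. ✓
8: no successors, so Diamond not p fails. ✗
— 2 worlds.

3 and 2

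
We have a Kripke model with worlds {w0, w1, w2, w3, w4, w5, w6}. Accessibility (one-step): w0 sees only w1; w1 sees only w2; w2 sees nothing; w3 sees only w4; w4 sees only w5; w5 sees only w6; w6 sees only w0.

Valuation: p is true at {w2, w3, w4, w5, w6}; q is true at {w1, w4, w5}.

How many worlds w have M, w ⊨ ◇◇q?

w0: successors {w1}; ◇q there: w1:F. ✗
w1: successors {w2}; ◇q there: w2:F. ✗
w2: no successors, so ◇◇q fails. ✗
w3: successors {w4}; ◇q there: w4:T. ✓
w4: successors {w5}; ◇q there: w5:F. ✗
w5: successors {w6}; ◇q there: w6:F. ✗
w6: successors {w0}; ◇q there: w0:T. ✓
Satisfying worlds: {w3, w6}.

2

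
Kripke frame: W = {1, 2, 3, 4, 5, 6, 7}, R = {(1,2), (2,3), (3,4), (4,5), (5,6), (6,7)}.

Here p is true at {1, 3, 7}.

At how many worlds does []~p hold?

5

1: successors {2}; ~p there: 2:T. ✓
2: successors {3}; ~p there: 3:F. ✗
3: successors {4}; ~p there: 4:T. ✓
4: successors {5}; ~p there: 5:T. ✓
5: successors {6}; ~p there: 6:T. ✓
6: successors {7}; ~p there: 7:F. ✗
7: no successors, so []~p holds vacuously. ✓
Satisfying worlds: {1, 3, 4, 5, 7}.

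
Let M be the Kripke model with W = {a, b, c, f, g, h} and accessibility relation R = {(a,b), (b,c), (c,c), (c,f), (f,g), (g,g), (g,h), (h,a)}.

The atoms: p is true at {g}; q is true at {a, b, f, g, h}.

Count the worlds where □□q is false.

a: successors {b}; □q there: b:F. ✗
b: successors {c}; □q there: c:F. ✗
c: successors {c, f}; □q there: c:F, f:T. ✗
f: successors {g}; □q there: g:T. ✓
g: successors {g, h}; □q there: g:T, h:T. ✓
h: successors {a}; □q there: a:T. ✓
Satisfying worlds: {f, g, h}.
So □□q fails at the other 3 worlds.

3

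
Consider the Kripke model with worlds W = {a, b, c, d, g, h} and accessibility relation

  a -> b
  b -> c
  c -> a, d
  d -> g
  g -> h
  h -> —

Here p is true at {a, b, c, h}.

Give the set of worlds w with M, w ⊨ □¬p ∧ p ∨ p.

a: □¬p ∧ p is F, p is T. ✓
b: □¬p ∧ p is F, p is T. ✓
c: □¬p ∧ p is F, p is T. ✓
d: □¬p ∧ p is F, p is F. ✗
g: □¬p ∧ p is F, p is F. ✗
h: □¬p ∧ p is T, p is T. ✓

{a, b, c, h}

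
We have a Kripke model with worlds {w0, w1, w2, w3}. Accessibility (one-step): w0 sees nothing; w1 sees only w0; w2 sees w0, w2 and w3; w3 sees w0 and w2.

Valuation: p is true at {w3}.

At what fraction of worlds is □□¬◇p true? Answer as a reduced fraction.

w0: no successors, so □□¬◇p holds vacuously. ✓
w1: successors {w0}; □¬◇p there: w0:T. ✓
w2: successors {w0, w2, w3}; □¬◇p there: w0:T, w2:F, w3:F. ✗
w3: successors {w0, w2}; □¬◇p there: w0:T, w2:F. ✗
That's 2 of 4 worlds, so 2/4 = 1/2.

1/2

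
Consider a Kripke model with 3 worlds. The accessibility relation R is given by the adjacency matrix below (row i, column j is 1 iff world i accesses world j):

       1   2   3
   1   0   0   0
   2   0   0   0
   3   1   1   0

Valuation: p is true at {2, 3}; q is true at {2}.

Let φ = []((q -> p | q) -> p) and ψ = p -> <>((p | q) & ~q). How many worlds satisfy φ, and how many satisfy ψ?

For []((q -> p | q) -> p):
1: no successors, so []((q -> p | q) -> p) holds vacuously. ✓
2: no successors, so []((q -> p | q) -> p) holds vacuously. ✓
3: successors {1, 2}; (q -> p | q) -> p there: 1:F, 2:T. ✗
— 2 worlds.
For p -> <>((p | q) & ~q):
1: p is F, <>((p | q) & ~q) is F. ✓
2: p is T, <>((p | q) & ~q) is F. ✗
3: p is T, <>((p | q) & ~q) is F. ✗
— 1 world.

2 and 1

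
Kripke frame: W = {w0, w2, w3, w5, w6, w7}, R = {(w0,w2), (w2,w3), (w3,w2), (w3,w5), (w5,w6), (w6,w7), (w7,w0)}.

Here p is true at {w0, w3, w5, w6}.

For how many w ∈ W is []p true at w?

w0: successors {w2}; p there: w2:F. ✗
w2: successors {w3}; p there: w3:T. ✓
w3: successors {w2, w5}; p there: w2:F, w5:T. ✗
w5: successors {w6}; p there: w6:T. ✓
w6: successors {w7}; p there: w7:F. ✗
w7: successors {w0}; p there: w0:T. ✓
Satisfying worlds: {w2, w5, w7}.

3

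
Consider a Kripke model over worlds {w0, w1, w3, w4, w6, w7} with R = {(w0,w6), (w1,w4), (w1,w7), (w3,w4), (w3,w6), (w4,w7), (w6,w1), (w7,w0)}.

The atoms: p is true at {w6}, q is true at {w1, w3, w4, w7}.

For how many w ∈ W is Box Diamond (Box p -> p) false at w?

w0: successors {w6}; Diamond (Box p -> p) there: w6:T. ✓
w1: successors {w4, w7}; Diamond (Box p -> p) there: w4:T, w7:F. ✗
w3: successors {w4, w6}; Diamond (Box p -> p) there: w4:T, w6:T. ✓
w4: successors {w7}; Diamond (Box p -> p) there: w7:F. ✗
w6: successors {w1}; Diamond (Box p -> p) there: w1:T. ✓
w7: successors {w0}; Diamond (Box p -> p) there: w0:T. ✓
Satisfying worlds: {w0, w3, w6, w7}.
So Box Diamond (Box p -> p) fails at the other 2 worlds.

2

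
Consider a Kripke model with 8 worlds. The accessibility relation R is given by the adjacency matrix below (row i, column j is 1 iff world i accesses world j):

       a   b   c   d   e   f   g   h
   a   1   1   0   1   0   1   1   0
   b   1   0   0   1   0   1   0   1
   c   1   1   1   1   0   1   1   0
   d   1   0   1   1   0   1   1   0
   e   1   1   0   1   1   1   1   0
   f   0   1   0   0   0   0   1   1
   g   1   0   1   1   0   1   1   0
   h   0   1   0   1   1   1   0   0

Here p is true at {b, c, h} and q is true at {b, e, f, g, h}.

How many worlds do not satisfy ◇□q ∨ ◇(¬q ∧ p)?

a: ◇□q is T, ◇(¬q ∧ p) is F. ✓
b: ◇□q is T, ◇(¬q ∧ p) is F. ✓
c: ◇□q is T, ◇(¬q ∧ p) is T. ✓
d: ◇□q is T, ◇(¬q ∧ p) is T. ✓
e: ◇□q is T, ◇(¬q ∧ p) is F. ✓
f: ◇□q is F, ◇(¬q ∧ p) is F. ✗
g: ◇□q is T, ◇(¬q ∧ p) is T. ✓
h: ◇□q is T, ◇(¬q ∧ p) is F. ✓
Satisfying worlds: {a, b, c, d, e, g, h}.
So ◇□q ∨ ◇(¬q ∧ p) fails at the other 1 world.

1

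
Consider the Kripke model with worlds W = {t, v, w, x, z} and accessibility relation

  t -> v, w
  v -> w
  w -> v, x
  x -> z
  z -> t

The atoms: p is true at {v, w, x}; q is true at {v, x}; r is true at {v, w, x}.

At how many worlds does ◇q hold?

2

t: successors {v, w}; q there: v:T, w:F. ✓
v: successors {w}; q there: w:F. ✗
w: successors {v, x}; q there: v:T, x:T. ✓
x: successors {z}; q there: z:F. ✗
z: successors {t}; q there: t:F. ✗
Satisfying worlds: {t, w}.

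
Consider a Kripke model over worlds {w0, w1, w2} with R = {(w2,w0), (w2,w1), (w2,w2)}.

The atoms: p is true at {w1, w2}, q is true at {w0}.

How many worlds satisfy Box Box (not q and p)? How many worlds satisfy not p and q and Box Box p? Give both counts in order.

For Box Box (not q and p):
w0: no successors, so Box Box (not q and p) holds vacuously. ✓
w1: no successors, so Box Box (not q and p) holds vacuously. ✓
w2: successors {w0, w1, w2}; Box (not q and p) there: w0:T, w1:T, w2:F. ✗
— 2 worlds.
For not p and q and Box Box p:
w0: not p and q is T, Box Box p is T. ✓
w1: not p and q is F, Box Box p is T. ✗
w2: not p and q is F, Box Box p is F. ✗
— 1 world.

2 and 1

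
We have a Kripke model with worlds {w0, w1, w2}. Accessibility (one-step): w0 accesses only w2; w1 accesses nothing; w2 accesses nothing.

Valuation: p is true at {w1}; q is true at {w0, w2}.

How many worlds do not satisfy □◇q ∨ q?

0

w0: □◇q is F, q is T. ✓
w1: □◇q is T, q is F. ✓
w2: □◇q is T, q is T. ✓
Satisfying worlds: {w0, w1, w2}.
So □◇q ∨ q fails at the other 0 worlds.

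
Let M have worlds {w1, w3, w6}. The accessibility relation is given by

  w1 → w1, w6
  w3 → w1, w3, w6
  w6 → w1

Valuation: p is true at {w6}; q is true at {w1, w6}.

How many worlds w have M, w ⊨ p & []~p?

w1: p is F, []~p is F. ✗
w3: p is F, []~p is F. ✗
w6: p is T, []~p is T. ✓
Satisfying worlds: {w6}.

1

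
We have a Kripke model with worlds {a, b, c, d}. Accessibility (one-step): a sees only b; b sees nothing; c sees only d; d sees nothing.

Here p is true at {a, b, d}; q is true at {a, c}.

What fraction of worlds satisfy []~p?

1/2

a: successors {b}; ~p there: b:F. ✗
b: no successors, so []~p holds vacuously. ✓
c: successors {d}; ~p there: d:F. ✗
d: no successors, so []~p holds vacuously. ✓
That's 2 of 4 worlds, so 2/4 = 1/2.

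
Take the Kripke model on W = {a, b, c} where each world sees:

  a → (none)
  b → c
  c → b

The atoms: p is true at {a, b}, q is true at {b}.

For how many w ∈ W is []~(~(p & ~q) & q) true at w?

2

a: no successors, so []~(~(p & ~q) & q) holds vacuously. ✓
b: successors {c}; ~(~(p & ~q) & q) there: c:T. ✓
c: successors {b}; ~(~(p & ~q) & q) there: b:F. ✗
Satisfying worlds: {a, b}.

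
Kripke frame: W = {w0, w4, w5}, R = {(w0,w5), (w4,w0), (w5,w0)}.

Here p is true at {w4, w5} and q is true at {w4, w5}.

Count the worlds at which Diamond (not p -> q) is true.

1

w0: successors {w5}; not p -> q there: w5:T. ✓
w4: successors {w0}; not p -> q there: w0:F. ✗
w5: successors {w0}; not p -> q there: w0:F. ✗
Satisfying worlds: {w0}.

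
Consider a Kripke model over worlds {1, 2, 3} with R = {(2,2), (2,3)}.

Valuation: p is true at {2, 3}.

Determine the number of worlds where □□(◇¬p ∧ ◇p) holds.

2

1: no successors, so □□(◇¬p ∧ ◇p) holds vacuously. ✓
2: successors {2, 3}; □(◇¬p ∧ ◇p) there: 2:F, 3:T. ✗
3: no successors, so □□(◇¬p ∧ ◇p) holds vacuously. ✓
Satisfying worlds: {1, 3}.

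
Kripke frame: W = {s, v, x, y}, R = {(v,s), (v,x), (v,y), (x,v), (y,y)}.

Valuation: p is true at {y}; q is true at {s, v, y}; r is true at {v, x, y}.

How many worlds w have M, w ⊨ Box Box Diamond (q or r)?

s: no successors, so Box Box Diamond (q or r) holds vacuously. ✓
v: successors {s, x, y}; Box Diamond (q or r) there: s:T, x:T, y:T. ✓
x: successors {v}; Box Diamond (q or r) there: v:F. ✗
y: successors {y}; Box Diamond (q or r) there: y:T. ✓
Satisfying worlds: {s, v, y}.

3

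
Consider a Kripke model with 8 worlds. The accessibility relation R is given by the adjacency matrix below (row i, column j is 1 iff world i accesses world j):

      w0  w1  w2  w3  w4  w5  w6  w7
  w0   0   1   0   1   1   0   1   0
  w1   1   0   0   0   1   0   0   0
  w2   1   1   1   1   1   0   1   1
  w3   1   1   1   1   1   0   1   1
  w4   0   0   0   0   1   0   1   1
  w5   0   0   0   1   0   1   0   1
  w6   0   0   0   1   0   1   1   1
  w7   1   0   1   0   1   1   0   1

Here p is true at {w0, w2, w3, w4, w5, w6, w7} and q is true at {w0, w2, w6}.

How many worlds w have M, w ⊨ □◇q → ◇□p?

8

w0: □◇q is T, ◇□p is T. ✓
w1: □◇q is T, ◇□p is T. ✓
w2: □◇q is T, ◇□p is T. ✓
w3: □◇q is T, ◇□p is T. ✓
w4: □◇q is T, ◇□p is T. ✓
w5: □◇q is F, ◇□p is T. ✓
w6: □◇q is F, ◇□p is T. ✓
w7: □◇q is F, ◇□p is T. ✓
Satisfying worlds: {w0, w1, w2, w3, w4, w5, w6, w7}.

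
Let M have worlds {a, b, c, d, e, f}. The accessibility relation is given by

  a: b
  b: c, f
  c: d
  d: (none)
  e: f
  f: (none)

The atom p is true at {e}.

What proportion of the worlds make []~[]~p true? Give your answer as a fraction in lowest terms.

a: successors {b}; ~[]~p there: b:F. ✗
b: successors {c, f}; ~[]~p there: c:F, f:F. ✗
c: successors {d}; ~[]~p there: d:F. ✗
d: no successors, so []~[]~p holds vacuously. ✓
e: successors {f}; ~[]~p there: f:F. ✗
f: no successors, so []~[]~p holds vacuously. ✓
That's 2 of 6 worlds, so 2/6 = 1/3.

1/3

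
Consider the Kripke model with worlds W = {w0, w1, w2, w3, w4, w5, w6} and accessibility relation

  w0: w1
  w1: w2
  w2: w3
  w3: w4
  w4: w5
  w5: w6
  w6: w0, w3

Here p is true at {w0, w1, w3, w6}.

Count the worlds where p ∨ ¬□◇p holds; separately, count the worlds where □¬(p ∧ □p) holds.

5 and 5

For p ∨ ¬□◇p:
w0: p is T, ¬□◇p is T. ✓
w1: p is T, ¬□◇p is F. ✓
w2: p is F, ¬□◇p is T. ✓
w3: p is T, ¬□◇p is T. ✓
w4: p is F, ¬□◇p is F. ✗
w5: p is F, ¬□◇p is F. ✗
w6: p is T, ¬□◇p is T. ✓
— 5 worlds.
For □¬(p ∧ □p):
w0: successors {w1}; ¬(p ∧ □p) there: w1:T. ✓
w1: successors {w2}; ¬(p ∧ □p) there: w2:T. ✓
w2: successors {w3}; ¬(p ∧ □p) there: w3:T. ✓
w3: successors {w4}; ¬(p ∧ □p) there: w4:T. ✓
w4: successors {w5}; ¬(p ∧ □p) there: w5:T. ✓
w5: successors {w6}; ¬(p ∧ □p) there: w6:F. ✗
w6: successors {w0, w3}; ¬(p ∧ □p) there: w0:F, w3:T. ✗
— 5 worlds.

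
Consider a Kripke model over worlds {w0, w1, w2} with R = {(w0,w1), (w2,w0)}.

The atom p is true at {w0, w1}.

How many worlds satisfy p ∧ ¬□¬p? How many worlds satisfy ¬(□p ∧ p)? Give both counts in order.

1 and 1

For p ∧ ¬□¬p:
w0: p is T, ¬□¬p is T. ✓
w1: p is T, ¬□¬p is F. ✗
w2: p is F, ¬□¬p is T. ✗
— 1 world.
For ¬(□p ∧ p):
w0: □p ∧ p is T. ✗
w1: □p ∧ p is T. ✗
w2: □p ∧ p is F. ✓
— 1 world.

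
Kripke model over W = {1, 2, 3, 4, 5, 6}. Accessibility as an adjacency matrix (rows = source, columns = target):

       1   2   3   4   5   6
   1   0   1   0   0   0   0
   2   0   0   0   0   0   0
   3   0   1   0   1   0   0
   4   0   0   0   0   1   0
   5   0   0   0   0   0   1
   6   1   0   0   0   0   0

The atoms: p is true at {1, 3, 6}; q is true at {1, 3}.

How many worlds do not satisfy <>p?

1: successors {2}; p there: 2:F. ✗
2: no successors, so <>p fails. ✗
3: successors {2, 4}; p there: 2:F, 4:F. ✗
4: successors {5}; p there: 5:F. ✗
5: successors {6}; p there: 6:T. ✓
6: successors {1}; p there: 1:T. ✓
Satisfying worlds: {5, 6}.
So <>p fails at the other 4 worlds.

4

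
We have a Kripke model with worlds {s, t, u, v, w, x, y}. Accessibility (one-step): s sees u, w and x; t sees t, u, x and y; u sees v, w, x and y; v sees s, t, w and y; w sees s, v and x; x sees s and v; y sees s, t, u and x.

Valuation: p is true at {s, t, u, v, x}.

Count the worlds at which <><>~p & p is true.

5

s: <><>~p is T, p is T. ✓
t: <><>~p is T, p is T. ✓
u: <><>~p is T, p is T. ✓
v: <><>~p is T, p is T. ✓
w: <><>~p is T, p is F. ✗
x: <><>~p is T, p is T. ✓
y: <><>~p is T, p is F. ✗
Satisfying worlds: {s, t, u, v, x}.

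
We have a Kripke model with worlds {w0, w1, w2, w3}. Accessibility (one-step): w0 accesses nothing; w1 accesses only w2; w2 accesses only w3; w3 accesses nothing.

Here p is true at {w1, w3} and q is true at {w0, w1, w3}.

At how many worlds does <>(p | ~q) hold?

2

w0: no successors, so <>(p | ~q) fails. ✗
w1: successors {w2}; p | ~q there: w2:T. ✓
w2: successors {w3}; p | ~q there: w3:T. ✓
w3: no successors, so <>(p | ~q) fails. ✗
Satisfying worlds: {w1, w2}.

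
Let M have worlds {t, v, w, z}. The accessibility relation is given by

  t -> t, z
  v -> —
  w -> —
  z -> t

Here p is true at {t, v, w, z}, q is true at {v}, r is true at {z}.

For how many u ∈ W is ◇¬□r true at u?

t: successors {t, z}; ¬□r there: t:T, z:T. ✓
v: no successors, so ◇¬□r fails. ✗
w: no successors, so ◇¬□r fails. ✗
z: successors {t}; ¬□r there: t:T. ✓
Satisfying worlds: {t, z}.

2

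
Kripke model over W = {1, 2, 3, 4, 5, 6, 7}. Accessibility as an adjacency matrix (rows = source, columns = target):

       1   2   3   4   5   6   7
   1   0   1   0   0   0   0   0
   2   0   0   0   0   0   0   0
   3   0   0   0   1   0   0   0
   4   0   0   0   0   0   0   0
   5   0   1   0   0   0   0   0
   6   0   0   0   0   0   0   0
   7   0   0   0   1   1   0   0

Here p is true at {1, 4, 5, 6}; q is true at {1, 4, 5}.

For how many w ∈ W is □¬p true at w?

1: successors {2}; ¬p there: 2:T. ✓
2: no successors, so □¬p holds vacuously. ✓
3: successors {4}; ¬p there: 4:F. ✗
4: no successors, so □¬p holds vacuously. ✓
5: successors {2}; ¬p there: 2:T. ✓
6: no successors, so □¬p holds vacuously. ✓
7: successors {4, 5}; ¬p there: 4:F, 5:F. ✗
Satisfying worlds: {1, 2, 4, 5, 6}.

5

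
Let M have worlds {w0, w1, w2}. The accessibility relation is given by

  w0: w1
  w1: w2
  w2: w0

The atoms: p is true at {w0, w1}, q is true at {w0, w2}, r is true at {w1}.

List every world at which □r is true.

{w0}

w0: successors {w1}; r there: w1:T. ✓
w1: successors {w2}; r there: w2:F. ✗
w2: successors {w0}; r there: w0:F. ✗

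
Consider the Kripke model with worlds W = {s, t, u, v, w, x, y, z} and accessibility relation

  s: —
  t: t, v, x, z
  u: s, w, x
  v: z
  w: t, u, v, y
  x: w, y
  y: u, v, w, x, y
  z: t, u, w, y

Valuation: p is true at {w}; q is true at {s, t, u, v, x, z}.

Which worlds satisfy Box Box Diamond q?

s: no successors, so Box Box Diamond q holds vacuously. ✓
t: successors {t, v, x, z}; Box Diamond q there: t:F, v:T, x:T, z:T. ✗
u: successors {s, w, x}; Box Diamond q there: s:T, w:T, x:T. ✓
v: successors {z}; Box Diamond q there: z:T. ✓
w: successors {t, u, v, y}; Box Diamond q there: t:F, u:F, v:T, y:F. ✗
x: successors {w, y}; Box Diamond q there: w:T, y:F. ✗
y: successors {u, v, w, x, y}; Box Diamond q there: u:F, v:T, w:T, x:T, y:F. ✗
z: successors {t, u, w, y}; Box Diamond q there: t:F, u:F, w:T, y:F. ✗

{s, u, v}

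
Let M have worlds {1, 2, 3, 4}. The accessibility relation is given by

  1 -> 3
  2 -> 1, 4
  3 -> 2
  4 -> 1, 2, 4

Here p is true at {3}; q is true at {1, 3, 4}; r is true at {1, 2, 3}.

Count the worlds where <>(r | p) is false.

1: successors {3}; r | p there: 3:T. ✓
2: successors {1, 4}; r | p there: 1:T, 4:F. ✓
3: successors {2}; r | p there: 2:T. ✓
4: successors {1, 2, 4}; r | p there: 1:T, 2:T, 4:F. ✓
Satisfying worlds: {1, 2, 3, 4}.
So <>(r | p) fails at the other 0 worlds.

0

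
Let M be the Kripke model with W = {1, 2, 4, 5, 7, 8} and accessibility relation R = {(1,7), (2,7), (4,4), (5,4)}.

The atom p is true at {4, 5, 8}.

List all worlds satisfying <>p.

{4, 5}

1: successors {7}; p there: 7:F. ✗
2: successors {7}; p there: 7:F. ✗
4: successors {4}; p there: 4:T. ✓
5: successors {4}; p there: 4:T. ✓
7: no successors, so <>p fails. ✗
8: no successors, so <>p fails. ✗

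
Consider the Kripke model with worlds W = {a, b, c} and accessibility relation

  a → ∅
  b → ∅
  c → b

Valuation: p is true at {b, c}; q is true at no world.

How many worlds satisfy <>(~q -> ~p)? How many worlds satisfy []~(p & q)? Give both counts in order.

0 and 3

For <>(~q -> ~p):
a: no successors, so <>(~q -> ~p) fails. ✗
b: no successors, so <>(~q -> ~p) fails. ✗
c: successors {b}; ~q -> ~p there: b:F. ✗
— 0 worlds.
For []~(p & q):
a: no successors, so []~(p & q) holds vacuously. ✓
b: no successors, so []~(p & q) holds vacuously. ✓
c: successors {b}; ~(p & q) there: b:T. ✓
— 3 worlds.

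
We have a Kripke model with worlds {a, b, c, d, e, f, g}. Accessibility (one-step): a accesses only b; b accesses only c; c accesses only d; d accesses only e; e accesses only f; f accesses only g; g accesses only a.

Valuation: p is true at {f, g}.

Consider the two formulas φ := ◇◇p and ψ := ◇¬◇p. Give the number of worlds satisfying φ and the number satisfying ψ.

2 and 5

For ◇◇p:
a: successors {b}; ◇p there: b:F. ✗
b: successors {c}; ◇p there: c:F. ✗
c: successors {d}; ◇p there: d:F. ✗
d: successors {e}; ◇p there: e:T. ✓
e: successors {f}; ◇p there: f:T. ✓
f: successors {g}; ◇p there: g:F. ✗
g: successors {a}; ◇p there: a:F. ✗
— 2 worlds.
For ◇¬◇p:
a: successors {b}; ¬◇p there: b:T. ✓
b: successors {c}; ¬◇p there: c:T. ✓
c: successors {d}; ¬◇p there: d:T. ✓
d: successors {e}; ¬◇p there: e:F. ✗
e: successors {f}; ¬◇p there: f:F. ✗
f: successors {g}; ¬◇p there: g:T. ✓
g: successors {a}; ¬◇p there: a:T. ✓
— 5 worlds.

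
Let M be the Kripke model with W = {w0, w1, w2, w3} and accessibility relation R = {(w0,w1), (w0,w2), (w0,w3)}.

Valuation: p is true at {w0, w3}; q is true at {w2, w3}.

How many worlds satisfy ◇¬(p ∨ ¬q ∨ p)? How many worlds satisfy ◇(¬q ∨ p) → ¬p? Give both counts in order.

For ◇¬(p ∨ ¬q ∨ p):
w0: successors {w1, w2, w3}; ¬(p ∨ ¬q ∨ p) there: w1:F, w2:T, w3:F. ✓
w1: no successors, so ◇¬(p ∨ ¬q ∨ p) fails. ✗
w2: no successors, so ◇¬(p ∨ ¬q ∨ p) fails. ✗
w3: no successors, so ◇¬(p ∨ ¬q ∨ p) fails. ✗
— 1 world.
For ◇(¬q ∨ p) → ¬p:
w0: ◇(¬q ∨ p) is T, ¬p is F. ✗
w1: ◇(¬q ∨ p) is F, ¬p is T. ✓
w2: ◇(¬q ∨ p) is F, ¬p is T. ✓
w3: ◇(¬q ∨ p) is F, ¬p is F. ✓
— 3 worlds.

1 and 3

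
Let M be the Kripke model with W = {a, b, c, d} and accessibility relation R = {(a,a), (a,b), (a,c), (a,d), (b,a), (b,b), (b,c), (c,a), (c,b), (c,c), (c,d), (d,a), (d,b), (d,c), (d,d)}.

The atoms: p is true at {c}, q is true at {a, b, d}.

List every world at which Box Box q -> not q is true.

{a, b, c, d}

a: Box Box q is F, not q is F. ✓
b: Box Box q is F, not q is F. ✓
c: Box Box q is F, not q is T. ✓
d: Box Box q is F, not q is F. ✓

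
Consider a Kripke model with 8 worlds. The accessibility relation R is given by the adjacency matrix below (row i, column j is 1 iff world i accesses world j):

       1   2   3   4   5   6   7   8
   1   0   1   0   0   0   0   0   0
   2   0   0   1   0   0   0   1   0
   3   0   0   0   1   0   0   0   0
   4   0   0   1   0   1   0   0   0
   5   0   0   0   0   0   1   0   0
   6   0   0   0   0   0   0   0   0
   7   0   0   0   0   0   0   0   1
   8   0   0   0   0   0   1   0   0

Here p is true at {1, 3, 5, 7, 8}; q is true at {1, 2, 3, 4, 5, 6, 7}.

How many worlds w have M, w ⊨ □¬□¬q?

5

1: successors {2}; ¬□¬q there: 2:T. ✓
2: successors {3, 7}; ¬□¬q there: 3:T, 7:F. ✗
3: successors {4}; ¬□¬q there: 4:T. ✓
4: successors {3, 5}; ¬□¬q there: 3:T, 5:T. ✓
5: successors {6}; ¬□¬q there: 6:F. ✗
6: no successors, so □¬□¬q holds vacuously. ✓
7: successors {8}; ¬□¬q there: 8:T. ✓
8: successors {6}; ¬□¬q there: 6:F. ✗
Satisfying worlds: {1, 3, 4, 6, 7}.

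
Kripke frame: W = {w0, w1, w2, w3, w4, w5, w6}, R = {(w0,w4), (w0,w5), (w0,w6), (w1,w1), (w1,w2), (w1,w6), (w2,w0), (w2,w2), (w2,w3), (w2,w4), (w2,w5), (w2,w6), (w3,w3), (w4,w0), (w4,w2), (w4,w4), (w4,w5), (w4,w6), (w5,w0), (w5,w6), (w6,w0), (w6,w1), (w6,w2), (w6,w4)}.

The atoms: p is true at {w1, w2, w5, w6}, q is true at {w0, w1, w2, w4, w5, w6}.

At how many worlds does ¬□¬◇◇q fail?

1

w0: □¬◇◇q is F. ✓
w1: □¬◇◇q is F. ✓
w2: □¬◇◇q is F. ✓
w3: □¬◇◇q is T. ✗
w4: □¬◇◇q is F. ✓
w5: □¬◇◇q is F. ✓
w6: □¬◇◇q is F. ✓
Satisfying worlds: {w0, w1, w2, w4, w5, w6}.
So ¬□¬◇◇q fails at the other 1 world.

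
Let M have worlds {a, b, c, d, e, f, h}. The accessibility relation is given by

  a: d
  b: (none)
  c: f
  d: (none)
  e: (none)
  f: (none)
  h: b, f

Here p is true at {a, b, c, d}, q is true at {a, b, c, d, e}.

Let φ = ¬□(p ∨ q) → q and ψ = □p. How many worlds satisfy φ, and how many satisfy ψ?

6 and 5

For ¬□(p ∨ q) → q:
a: ¬□(p ∨ q) is F, q is T. ✓
b: ¬□(p ∨ q) is F, q is T. ✓
c: ¬□(p ∨ q) is T, q is T. ✓
d: ¬□(p ∨ q) is F, q is T. ✓
e: ¬□(p ∨ q) is F, q is T. ✓
f: ¬□(p ∨ q) is F, q is F. ✓
h: ¬□(p ∨ q) is T, q is F. ✗
— 6 worlds.
For □p:
a: successors {d}; p there: d:T. ✓
b: no successors, so □p holds vacuously. ✓
c: successors {f}; p there: f:F. ✗
d: no successors, so □p holds vacuously. ✓
e: no successors, so □p holds vacuously. ✓
f: no successors, so □p holds vacuously. ✓
h: successors {b, f}; p there: b:T, f:F. ✗
— 5 worlds.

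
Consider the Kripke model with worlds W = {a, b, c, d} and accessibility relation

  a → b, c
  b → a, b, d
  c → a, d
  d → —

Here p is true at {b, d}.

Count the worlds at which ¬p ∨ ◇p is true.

3

a: ¬p is T, ◇p is T. ✓
b: ¬p is F, ◇p is T. ✓
c: ¬p is T, ◇p is T. ✓
d: ¬p is F, ◇p is F. ✗
Satisfying worlds: {a, b, c}.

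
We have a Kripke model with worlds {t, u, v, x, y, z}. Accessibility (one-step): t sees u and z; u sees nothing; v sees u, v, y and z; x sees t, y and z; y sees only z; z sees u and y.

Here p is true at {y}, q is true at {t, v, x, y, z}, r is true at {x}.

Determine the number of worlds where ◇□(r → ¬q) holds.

5

t: successors {u, z}; □(r → ¬q) there: u:T, z:T. ✓
u: no successors, so ◇□(r → ¬q) fails. ✗
v: successors {u, v, y, z}; □(r → ¬q) there: u:T, v:T, y:T, z:T. ✓
x: successors {t, y, z}; □(r → ¬q) there: t:T, y:T, z:T. ✓
y: successors {z}; □(r → ¬q) there: z:T. ✓
z: successors {u, y}; □(r → ¬q) there: u:T, y:T. ✓
Satisfying worlds: {t, v, x, y, z}.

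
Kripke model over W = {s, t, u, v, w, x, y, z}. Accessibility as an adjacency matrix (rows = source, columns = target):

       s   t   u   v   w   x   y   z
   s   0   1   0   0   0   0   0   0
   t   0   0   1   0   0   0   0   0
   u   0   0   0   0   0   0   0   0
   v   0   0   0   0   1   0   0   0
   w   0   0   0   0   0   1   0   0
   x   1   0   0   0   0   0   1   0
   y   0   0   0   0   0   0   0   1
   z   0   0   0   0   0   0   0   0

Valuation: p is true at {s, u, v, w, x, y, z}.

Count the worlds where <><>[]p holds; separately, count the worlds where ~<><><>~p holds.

For <><>[]p:
s: successors {t}; <>[]p there: t:T. ✓
t: successors {u}; <>[]p there: u:F. ✗
u: no successors, so <><>[]p fails. ✗
v: successors {w}; <>[]p there: w:T. ✓
w: successors {x}; <>[]p there: x:T. ✓
x: successors {s, y}; <>[]p there: s:T, y:T. ✓
y: successors {z}; <>[]p there: z:F. ✗
z: no successors, so <><>[]p fails. ✗
— 4 worlds.
For ~<><><>~p:
s: <><><>~p is F. ✓
t: <><><>~p is F. ✓
u: <><><>~p is F. ✓
v: <><><>~p is F. ✓
w: <><><>~p is T. ✗
x: <><><>~p is F. ✓
y: <><><>~p is F. ✓
z: <><><>~p is F. ✓
— 7 worlds.

4 and 7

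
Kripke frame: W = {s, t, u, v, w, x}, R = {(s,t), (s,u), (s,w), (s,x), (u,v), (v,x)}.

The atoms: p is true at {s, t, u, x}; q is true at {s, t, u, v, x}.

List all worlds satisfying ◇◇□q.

s: successors {t, u, w, x}; ◇□q there: t:F, u:T, w:F, x:F. ✓
t: no successors, so ◇◇□q fails. ✗
u: successors {v}; ◇□q there: v:T. ✓
v: successors {x}; ◇□q there: x:F. ✗
w: no successors, so ◇◇□q fails. ✗
x: no successors, so ◇◇□q fails. ✗

{s, u}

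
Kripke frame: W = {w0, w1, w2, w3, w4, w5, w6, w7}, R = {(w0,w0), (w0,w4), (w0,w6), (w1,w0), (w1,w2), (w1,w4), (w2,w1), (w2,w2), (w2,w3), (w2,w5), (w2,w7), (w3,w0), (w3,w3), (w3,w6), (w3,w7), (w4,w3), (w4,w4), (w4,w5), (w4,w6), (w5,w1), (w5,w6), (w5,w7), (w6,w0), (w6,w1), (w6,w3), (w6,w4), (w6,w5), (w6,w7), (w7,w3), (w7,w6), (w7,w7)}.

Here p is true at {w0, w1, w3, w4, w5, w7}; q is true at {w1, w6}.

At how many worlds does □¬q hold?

1

w0: successors {w0, w4, w6}; ¬q there: w0:T, w4:T, w6:F. ✗
w1: successors {w0, w2, w4}; ¬q there: w0:T, w2:T, w4:T. ✓
w2: successors {w1, w2, w3, w5, w7}; ¬q there: w1:F, w2:T, w3:T, w5:T, w7:T. ✗
w3: successors {w0, w3, w6, w7}; ¬q there: w0:T, w3:T, w6:F, w7:T. ✗
w4: successors {w3, w4, w5, w6}; ¬q there: w3:T, w4:T, w5:T, w6:F. ✗
w5: successors {w1, w6, w7}; ¬q there: w1:F, w6:F, w7:T. ✗
w6: successors {w0, w1, w3, w4, w5, w7}; ¬q there: w0:T, w1:F, w3:T, w4:T, w5:T, w7:T. ✗
w7: successors {w3, w6, w7}; ¬q there: w3:T, w6:F, w7:T. ✗
Satisfying worlds: {w1}.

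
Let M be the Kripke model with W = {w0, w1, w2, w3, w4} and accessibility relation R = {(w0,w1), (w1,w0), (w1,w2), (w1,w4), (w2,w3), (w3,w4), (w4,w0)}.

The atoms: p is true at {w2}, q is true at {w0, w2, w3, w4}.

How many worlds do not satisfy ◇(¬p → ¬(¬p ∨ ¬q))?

w0: successors {w1}; ¬p → ¬(¬p ∨ ¬q) there: w1:F. ✗
w1: successors {w0, w2, w4}; ¬p → ¬(¬p ∨ ¬q) there: w0:F, w2:T, w4:F. ✓
w2: successors {w3}; ¬p → ¬(¬p ∨ ¬q) there: w3:F. ✗
w3: successors {w4}; ¬p → ¬(¬p ∨ ¬q) there: w4:F. ✗
w4: successors {w0}; ¬p → ¬(¬p ∨ ¬q) there: w0:F. ✗
Satisfying worlds: {w1}.
So ◇(¬p → ¬(¬p ∨ ¬q)) fails at the other 4 worlds.

4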